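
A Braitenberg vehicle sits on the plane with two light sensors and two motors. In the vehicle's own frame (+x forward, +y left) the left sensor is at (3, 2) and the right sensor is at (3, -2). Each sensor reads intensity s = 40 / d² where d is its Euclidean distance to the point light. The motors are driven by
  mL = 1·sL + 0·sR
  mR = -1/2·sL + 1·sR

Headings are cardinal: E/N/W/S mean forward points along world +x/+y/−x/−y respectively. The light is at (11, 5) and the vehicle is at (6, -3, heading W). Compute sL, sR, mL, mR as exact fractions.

10/41 2/5 10/41 57/205

left sensor world pos  = (3, -5); dL² = 164
right sensor world pos = (3, -1); dR² = 100
sL = 40/164 = 10/41
sR = 40/100 = 2/5
mL = 1·sL + 0·sR = 10/41
mR = -1/2·sL + 1·sR = 57/205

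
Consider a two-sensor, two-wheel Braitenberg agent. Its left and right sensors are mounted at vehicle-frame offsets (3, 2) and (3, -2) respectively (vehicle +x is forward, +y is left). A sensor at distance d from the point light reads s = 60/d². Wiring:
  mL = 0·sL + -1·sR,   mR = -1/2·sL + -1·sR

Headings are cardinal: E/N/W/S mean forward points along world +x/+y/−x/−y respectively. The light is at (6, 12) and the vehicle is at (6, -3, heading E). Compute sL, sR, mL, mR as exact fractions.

left sensor world pos  = (9, -1); dL² = 178
right sensor world pos = (9, -5); dR² = 298
sL = 60/178 = 30/89
sR = 60/298 = 30/149
mL = 0·sL + -1·sR = -30/149
mR = -1/2·sL + -1·sR = -4905/13261

30/89 30/149 -30/149 -4905/13261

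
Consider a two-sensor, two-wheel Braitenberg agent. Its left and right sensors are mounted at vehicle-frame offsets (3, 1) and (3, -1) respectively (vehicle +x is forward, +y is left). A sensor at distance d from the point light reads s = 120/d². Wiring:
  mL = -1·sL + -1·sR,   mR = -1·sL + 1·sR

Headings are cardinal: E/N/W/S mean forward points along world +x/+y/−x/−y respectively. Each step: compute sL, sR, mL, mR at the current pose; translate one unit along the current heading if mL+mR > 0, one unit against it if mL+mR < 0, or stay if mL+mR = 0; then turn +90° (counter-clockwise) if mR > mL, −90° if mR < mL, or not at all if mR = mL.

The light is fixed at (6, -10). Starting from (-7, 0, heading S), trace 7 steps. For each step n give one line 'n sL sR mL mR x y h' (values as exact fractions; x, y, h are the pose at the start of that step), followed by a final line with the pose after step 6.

n=0: pose=(-7,0,S); sL=120/193, sR=24/49; mL=-10512/9457, mR=-1248/9457; mL+mR=-240/193 → advance -1; mR−mL=48/49 → turn +1·90°
n=1: pose=(-7,1,E); sL=30/61, sR=3/5; mL=-333/305, mR=33/305; mL+mR=-60/61 → advance -1; mR−mL=6/5 → turn +1·90°
n=2: pose=(-8,1,N); sL=120/421, sR=24/73; mL=-18864/30733, mR=1344/30733; mL+mR=-240/421 → advance -1; mR−mL=48/73 → turn +1·90°
n=3: pose=(-8,0,W); sL=12/37, sR=12/41; mL=-936/1517, mR=-48/1517; mL+mR=-24/37 → advance -1; mR−mL=24/41 → turn +1·90°
n=4: pose=(-7,0,S); sL=120/193, sR=24/49; mL=-10512/9457, mR=-1248/9457; mL+mR=-240/193 → advance -1; mR−mL=48/49 → turn +1·90°
n=5: pose=(-7,1,E); sL=30/61, sR=3/5; mL=-333/305, mR=33/305; mL+mR=-60/61 → advance -1; mR−mL=6/5 → turn +1·90°
n=6: pose=(-8,1,N); sL=120/421, sR=24/73; mL=-18864/30733, mR=1344/30733; mL+mR=-240/421 → advance -1; mR−mL=48/73 → turn +1·90°

0 120/193 24/49 -10512/9457 -1248/9457 -7 0 S
1 30/61 3/5 -333/305 33/305 -7 1 E
2 120/421 24/73 -18864/30733 1344/30733 -8 1 N
3 12/37 12/41 -936/1517 -48/1517 -8 0 W
4 120/193 24/49 -10512/9457 -1248/9457 -7 0 S
5 30/61 3/5 -333/305 33/305 -7 1 E
6 120/421 24/73 -18864/30733 1344/30733 -8 1 N
final -8 0 W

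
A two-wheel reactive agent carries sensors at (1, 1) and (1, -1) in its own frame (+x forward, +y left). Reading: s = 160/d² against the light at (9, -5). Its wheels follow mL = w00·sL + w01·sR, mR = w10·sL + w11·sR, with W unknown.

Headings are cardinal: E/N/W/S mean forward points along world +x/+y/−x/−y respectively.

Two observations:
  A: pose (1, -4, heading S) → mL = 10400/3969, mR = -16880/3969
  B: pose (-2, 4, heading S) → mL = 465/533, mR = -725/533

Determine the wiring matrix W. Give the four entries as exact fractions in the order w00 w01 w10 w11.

1/2 1/2 -1 -1/2

obs A: pose=(1,-4,S) → sL=160/49, sR=160/81, mL=10400/3969, mR=-16880/3969
obs B: pose=(-2,4,S) → sL=40/41, sR=10/13, mL=465/533, mR=-725/533
sensor matrix S = [[160/49, 160/81], [40/41, 10/13]]; det S = 1236800/2115477
solve [mL_A; mL_B] = S·[w00; w01] and [mR_A; mR_B] = S·[w10; w11]:
  w00 = 1/2, w01 = 1/2, w10 = -1, w11 = -1/2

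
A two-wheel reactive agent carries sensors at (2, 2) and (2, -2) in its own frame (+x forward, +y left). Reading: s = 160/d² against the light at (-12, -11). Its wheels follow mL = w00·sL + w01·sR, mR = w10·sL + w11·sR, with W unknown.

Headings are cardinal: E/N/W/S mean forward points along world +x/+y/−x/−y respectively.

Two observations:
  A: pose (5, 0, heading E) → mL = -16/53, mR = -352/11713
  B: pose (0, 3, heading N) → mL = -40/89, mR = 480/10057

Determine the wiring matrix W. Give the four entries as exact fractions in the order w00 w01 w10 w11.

obs A: pose=(5,0,E) → sL=16/53, sR=80/221, mL=-16/53, mR=-352/11713
obs B: pose=(0,3,N) → sL=40/89, sR=40/113, mL=-40/89, mR=480/10057
sensor matrix S = [[16/53, 80/221], [40/89, 40/113]]; det S = -6576640/117797641
solve [mL_A; mL_B] = S·[w00; w01] and [mR_A; mR_B] = S·[w10; w11]:
  w00 = -1, w01 = 0, w10 = 1/2, w11 = -1/2

-1 0 1/2 -1/2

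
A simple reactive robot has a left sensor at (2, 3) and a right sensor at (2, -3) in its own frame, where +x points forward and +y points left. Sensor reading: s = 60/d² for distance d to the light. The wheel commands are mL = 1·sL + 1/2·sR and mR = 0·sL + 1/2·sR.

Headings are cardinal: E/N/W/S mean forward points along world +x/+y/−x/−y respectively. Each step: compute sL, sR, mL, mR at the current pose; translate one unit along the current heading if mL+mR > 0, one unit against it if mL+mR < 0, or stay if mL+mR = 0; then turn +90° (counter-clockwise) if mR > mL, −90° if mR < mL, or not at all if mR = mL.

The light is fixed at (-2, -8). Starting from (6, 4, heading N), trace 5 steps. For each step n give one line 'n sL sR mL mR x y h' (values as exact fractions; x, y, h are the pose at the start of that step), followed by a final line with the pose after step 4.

0 60/221 60/317 25650/70057 30/317 6 4 N
1 15/89 3/10 567/1780 3/20 6 5 E
2 12/53 60/157 3474/8321 30/157 7 5 S
3 6/13 30/137 1017/1781 15/137 7 4 W
4 60/221 60/317 25650/70057 30/317 6 4 N
final 6 5 E

n=0: pose=(6,4,N); sL=60/221, sR=60/317; mL=25650/70057, mR=30/317; mL+mR=32280/70057 → advance +1; mR−mL=-60/221 → turn -1·90°
n=1: pose=(6,5,E); sL=15/89, sR=3/10; mL=567/1780, mR=3/20; mL+mR=417/890 → advance +1; mR−mL=-15/89 → turn -1·90°
n=2: pose=(7,5,S); sL=12/53, sR=60/157; mL=3474/8321, mR=30/157; mL+mR=5064/8321 → advance +1; mR−mL=-12/53 → turn -1·90°
n=3: pose=(7,4,W); sL=6/13, sR=30/137; mL=1017/1781, mR=15/137; mL+mR=1212/1781 → advance +1; mR−mL=-6/13 → turn -1·90°
n=4: pose=(6,4,N); sL=60/221, sR=60/317; mL=25650/70057, mR=30/317; mL+mR=32280/70057 → advance +1; mR−mL=-60/221 → turn -1·90°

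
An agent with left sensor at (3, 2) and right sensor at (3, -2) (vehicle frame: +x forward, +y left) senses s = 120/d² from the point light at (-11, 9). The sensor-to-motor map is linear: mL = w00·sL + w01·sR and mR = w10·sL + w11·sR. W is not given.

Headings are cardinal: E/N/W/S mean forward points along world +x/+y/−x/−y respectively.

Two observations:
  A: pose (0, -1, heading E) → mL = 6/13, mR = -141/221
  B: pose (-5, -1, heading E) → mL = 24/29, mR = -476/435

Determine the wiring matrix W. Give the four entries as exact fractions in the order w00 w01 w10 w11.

obs A: pose=(0,-1,E) → sL=6/13, sR=6/17, mL=6/13, mR=-141/221
obs B: pose=(-5,-1,E) → sL=24/29, sR=8/15, mL=24/29, mR=-476/435
sensor matrix S = [[6/13, 6/17], [24/29, 8/15]]; det S = -1472/32045
solve [mL_A; mL_B] = S·[w00; w01] and [mR_A; mR_B] = S·[w10; w11]:
  w00 = 1, w01 = 0, w10 = -1, w11 = -1/2

1 0 -1 -1/2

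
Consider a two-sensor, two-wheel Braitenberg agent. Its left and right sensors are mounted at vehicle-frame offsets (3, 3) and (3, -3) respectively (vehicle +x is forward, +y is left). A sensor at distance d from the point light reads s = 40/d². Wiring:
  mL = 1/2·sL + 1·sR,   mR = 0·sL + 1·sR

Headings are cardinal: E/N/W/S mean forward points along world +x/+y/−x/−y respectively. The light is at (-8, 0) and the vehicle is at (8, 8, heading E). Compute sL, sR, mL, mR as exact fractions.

20/241 20/193 6750/46513 20/193

left sensor world pos  = (11, 11); dL² = 482
right sensor world pos = (11, 5); dR² = 386
sL = 40/482 = 20/241
sR = 40/386 = 20/193
mL = 1/2·sL + 1·sR = 6750/46513
mR = 0·sL + 1·sR = 20/193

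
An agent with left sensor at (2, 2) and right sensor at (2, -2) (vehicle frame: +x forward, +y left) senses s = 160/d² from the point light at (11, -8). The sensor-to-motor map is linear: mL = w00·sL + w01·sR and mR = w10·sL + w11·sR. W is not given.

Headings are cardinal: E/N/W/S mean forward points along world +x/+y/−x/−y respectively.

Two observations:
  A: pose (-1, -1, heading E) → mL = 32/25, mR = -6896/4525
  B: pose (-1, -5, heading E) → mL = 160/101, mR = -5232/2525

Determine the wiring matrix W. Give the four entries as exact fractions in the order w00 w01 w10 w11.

obs A: pose=(-1,-1,E) → sL=160/181, sR=32/25, mL=32/25, mR=-6896/4525
obs B: pose=(-1,-5,E) → sL=32/25, sR=160/101, mL=160/101, mR=-5232/2525
sensor matrix S = [[160/181, 32/25], [32/25, 160/101]]; det S = -2719744/11425625
solve [mL_A; mL_B] = S·[w00; w01] and [mR_A; mR_B] = S·[w10; w11]:
  w00 = 0, w01 = 1, w10 = -1, w11 = -1/2

0 1 -1 -1/2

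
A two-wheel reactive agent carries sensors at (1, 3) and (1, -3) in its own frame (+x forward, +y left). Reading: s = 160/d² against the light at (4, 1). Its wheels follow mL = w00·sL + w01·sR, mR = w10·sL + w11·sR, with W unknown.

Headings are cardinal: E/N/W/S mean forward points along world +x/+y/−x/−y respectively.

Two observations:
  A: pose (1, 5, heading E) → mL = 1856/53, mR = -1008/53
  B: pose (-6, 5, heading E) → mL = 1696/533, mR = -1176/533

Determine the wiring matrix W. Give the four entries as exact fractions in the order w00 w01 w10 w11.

obs A: pose=(1,5,E) → sL=160/53, sR=32, mL=1856/53, mR=-1008/53
obs B: pose=(-6,5,E) → sL=16/13, sR=80/41, mL=1696/533, mR=-1176/533
sensor matrix S = [[160/53, 32], [16/13, 80/41]]; det S = -946176/28249
solve [mL_A; mL_B] = S·[w00; w01] and [mR_A; mR_B] = S·[w10; w11]:
  w00 = 1, w01 = 1, w10 = -1, w11 = -1/2

1 1 -1 -1/2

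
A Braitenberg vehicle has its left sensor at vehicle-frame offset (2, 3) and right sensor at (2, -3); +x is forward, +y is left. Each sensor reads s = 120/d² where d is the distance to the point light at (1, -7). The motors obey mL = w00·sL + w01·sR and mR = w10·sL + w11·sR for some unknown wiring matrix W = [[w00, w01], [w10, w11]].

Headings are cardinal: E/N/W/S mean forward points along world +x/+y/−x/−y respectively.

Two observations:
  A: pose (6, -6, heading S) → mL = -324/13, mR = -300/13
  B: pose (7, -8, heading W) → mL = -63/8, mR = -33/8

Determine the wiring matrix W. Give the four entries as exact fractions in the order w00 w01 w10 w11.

obs A: pose=(6,-6,S) → sL=24/13, sR=24, mL=-324/13, mR=-300/13
obs B: pose=(7,-8,W) → sL=15/4, sR=6, mL=-63/8, mR=-33/8
sensor matrix S = [[24/13, 24], [15/4, 6]]; det S = -1026/13
solve [mL_A; mL_B] = S·[w00; w01] and [mR_A; mR_B] = S·[w10; w11]:
  w00 = -1/2, w01 = -1, w10 = 1/2, w11 = -1

-1/2 -1 1/2 -1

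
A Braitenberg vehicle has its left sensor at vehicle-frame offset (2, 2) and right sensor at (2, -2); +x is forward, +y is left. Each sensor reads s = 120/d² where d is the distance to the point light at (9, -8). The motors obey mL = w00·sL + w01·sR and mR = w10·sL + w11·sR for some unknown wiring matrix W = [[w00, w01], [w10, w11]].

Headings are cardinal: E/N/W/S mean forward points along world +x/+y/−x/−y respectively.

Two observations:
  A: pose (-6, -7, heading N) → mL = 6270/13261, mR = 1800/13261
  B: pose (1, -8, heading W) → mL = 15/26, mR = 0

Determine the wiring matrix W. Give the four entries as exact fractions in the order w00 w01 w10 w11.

obs A: pose=(-6,-7,N) → sL=60/149, sR=60/89, mL=6270/13261, mR=1800/13261
obs B: pose=(1,-8,W) → sL=15/13, sR=15/13, mL=15/26, mR=0
sensor matrix S = [[60/149, 60/89], [15/13, 15/13]]; det S = -54000/172393
solve [mL_A; mL_B] = S·[w00; w01] and [mR_A; mR_B] = S·[w10; w11]:
  w00 = -1/2, w01 = 1, w10 = -1/2, w11 = 1/2

-1/2 1 -1/2 1/2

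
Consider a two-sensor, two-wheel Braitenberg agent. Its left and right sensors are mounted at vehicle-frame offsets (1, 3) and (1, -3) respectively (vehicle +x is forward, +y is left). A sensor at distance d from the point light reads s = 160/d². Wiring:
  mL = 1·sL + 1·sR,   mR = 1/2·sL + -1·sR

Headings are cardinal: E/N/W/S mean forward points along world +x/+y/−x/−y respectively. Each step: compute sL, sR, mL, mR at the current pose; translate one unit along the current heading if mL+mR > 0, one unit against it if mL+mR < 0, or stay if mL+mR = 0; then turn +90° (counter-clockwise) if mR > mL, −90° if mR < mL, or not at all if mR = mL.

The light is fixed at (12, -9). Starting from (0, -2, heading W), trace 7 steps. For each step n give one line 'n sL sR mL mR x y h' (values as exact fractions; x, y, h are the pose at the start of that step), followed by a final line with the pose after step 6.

0 32/37 160/269 14528/9953 -1616/9953 0 -2 W
1 1/2 40/41 121/82 -119/164 -1 -2 N
2 32/53 160/169 13888/8957 -5776/8957 -1 -1 E
3 16/13 80/137 3232/1781 56/1781 0 -1 S
4 32/37 160/269 14528/9953 -1616/9953 0 -2 W
5 1/2 40/41 121/82 -119/164 -1 -2 N
6 32/53 160/169 13888/8957 -5776/8957 -1 -1 E
final 0 -1 S

n=0: pose=(0,-2,W); sL=32/37, sR=160/269; mL=14528/9953, mR=-1616/9953; mL+mR=48/37 → advance +1; mR−mL=-16144/9953 → turn -1·90°
n=1: pose=(-1,-2,N); sL=1/2, sR=40/41; mL=121/82, mR=-119/164; mL+mR=3/4 → advance +1; mR−mL=-361/164 → turn -1·90°
n=2: pose=(-1,-1,E); sL=32/53, sR=160/169; mL=13888/8957, mR=-5776/8957; mL+mR=48/53 → advance +1; mR−mL=-19664/8957 → turn -1·90°
n=3: pose=(0,-1,S); sL=16/13, sR=80/137; mL=3232/1781, mR=56/1781; mL+mR=24/13 → advance +1; mR−mL=-3176/1781 → turn -1·90°
n=4: pose=(0,-2,W); sL=32/37, sR=160/269; mL=14528/9953, mR=-1616/9953; mL+mR=48/37 → advance +1; mR−mL=-16144/9953 → turn -1·90°
n=5: pose=(-1,-2,N); sL=1/2, sR=40/41; mL=121/82, mR=-119/164; mL+mR=3/4 → advance +1; mR−mL=-361/164 → turn -1·90°
n=6: pose=(-1,-1,E); sL=32/53, sR=160/169; mL=13888/8957, mR=-5776/8957; mL+mR=48/53 → advance +1; mR−mL=-19664/8957 → turn -1·90°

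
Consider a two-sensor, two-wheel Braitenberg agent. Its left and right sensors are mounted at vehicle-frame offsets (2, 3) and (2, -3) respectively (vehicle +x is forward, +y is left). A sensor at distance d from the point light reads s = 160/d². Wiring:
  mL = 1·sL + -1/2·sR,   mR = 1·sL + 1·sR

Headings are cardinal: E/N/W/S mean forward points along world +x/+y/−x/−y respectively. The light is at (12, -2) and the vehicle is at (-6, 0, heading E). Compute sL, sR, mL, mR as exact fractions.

left sensor world pos  = (-4, 3); dL² = 281
right sensor world pos = (-4, -3); dR² = 257
sL = 160/281 = 160/281
sR = 160/257 = 160/257
mL = 1·sL + -1/2·sR = 18640/72217
mR = 1·sL + 1·sR = 86080/72217

160/281 160/257 18640/72217 86080/72217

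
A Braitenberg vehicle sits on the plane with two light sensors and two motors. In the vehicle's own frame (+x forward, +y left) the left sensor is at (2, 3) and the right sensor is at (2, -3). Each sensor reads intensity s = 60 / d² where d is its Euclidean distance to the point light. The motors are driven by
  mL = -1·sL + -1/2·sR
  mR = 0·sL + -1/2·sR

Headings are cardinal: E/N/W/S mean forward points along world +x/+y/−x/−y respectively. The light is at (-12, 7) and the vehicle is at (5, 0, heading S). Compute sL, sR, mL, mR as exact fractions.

left sensor world pos  = (8, -2); dL² = 481
right sensor world pos = (2, -2); dR² = 277
sL = 60/481 = 60/481
sR = 60/277 = 60/277
mL = -1·sL + -1/2·sR = -31050/133237
mR = 0·sL + -1/2·sR = -30/277

60/481 60/277 -31050/133237 -30/277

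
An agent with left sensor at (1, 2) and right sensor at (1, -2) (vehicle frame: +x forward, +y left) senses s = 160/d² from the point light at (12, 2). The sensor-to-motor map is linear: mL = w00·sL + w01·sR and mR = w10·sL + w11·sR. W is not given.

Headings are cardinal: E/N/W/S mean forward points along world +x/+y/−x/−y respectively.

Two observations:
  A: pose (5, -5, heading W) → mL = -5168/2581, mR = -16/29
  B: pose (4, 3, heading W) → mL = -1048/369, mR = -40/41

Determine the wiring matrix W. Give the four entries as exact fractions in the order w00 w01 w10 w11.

obs A: pose=(5,-5,W) → sL=32/29, sR=160/89, mL=-5168/2581, mR=-16/29
obs B: pose=(4,3,W) → sL=80/41, sR=16/9, mL=-1048/369, mR=-40/41
sensor matrix S = [[32/29, 160/89], [80/41, 16/9]]; det S = -1472512/952389
solve [mL_A; mL_B] = S·[w00; w01] and [mR_A; mR_B] = S·[w10; w11]:
  w00 = -1, w01 = -1/2, w10 = -1/2, w11 = 0

-1 -1/2 -1/2 0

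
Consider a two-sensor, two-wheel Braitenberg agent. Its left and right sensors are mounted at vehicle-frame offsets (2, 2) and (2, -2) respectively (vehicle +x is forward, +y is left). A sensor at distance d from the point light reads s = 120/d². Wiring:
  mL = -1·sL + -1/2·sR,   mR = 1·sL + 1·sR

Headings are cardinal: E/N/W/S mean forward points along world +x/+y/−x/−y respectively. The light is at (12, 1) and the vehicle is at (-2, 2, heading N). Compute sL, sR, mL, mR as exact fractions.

24/53 40/51 -2284/2703 3344/2703

left sensor world pos  = (-4, 4); dL² = 265
right sensor world pos = (0, 4); dR² = 153
sL = 120/265 = 24/53
sR = 120/153 = 40/51
mL = -1·sL + -1/2·sR = -2284/2703
mR = 1·sL + 1·sR = 3344/2703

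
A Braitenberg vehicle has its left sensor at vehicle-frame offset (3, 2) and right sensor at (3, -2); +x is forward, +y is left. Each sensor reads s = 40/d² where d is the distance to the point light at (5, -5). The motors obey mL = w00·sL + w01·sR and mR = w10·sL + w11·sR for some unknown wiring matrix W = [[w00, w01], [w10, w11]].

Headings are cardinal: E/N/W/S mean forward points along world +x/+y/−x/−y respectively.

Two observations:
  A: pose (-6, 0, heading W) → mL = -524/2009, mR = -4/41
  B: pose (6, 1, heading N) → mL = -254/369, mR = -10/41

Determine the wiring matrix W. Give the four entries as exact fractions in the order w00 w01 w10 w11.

-1/2 -1 -1/2 0

obs A: pose=(-6,0,W) → sL=8/41, sR=8/49, mL=-524/2009, mR=-4/41
obs B: pose=(6,1,N) → sL=20/41, sR=4/9, mL=-254/369, mR=-10/41
sensor matrix S = [[8/41, 8/49], [20/41, 4/9]]; det S = 128/18081
solve [mL_A; mL_B] = S·[w00; w01] and [mR_A; mR_B] = S·[w10; w11]:
  w00 = -1/2, w01 = -1, w10 = -1/2, w11 = 0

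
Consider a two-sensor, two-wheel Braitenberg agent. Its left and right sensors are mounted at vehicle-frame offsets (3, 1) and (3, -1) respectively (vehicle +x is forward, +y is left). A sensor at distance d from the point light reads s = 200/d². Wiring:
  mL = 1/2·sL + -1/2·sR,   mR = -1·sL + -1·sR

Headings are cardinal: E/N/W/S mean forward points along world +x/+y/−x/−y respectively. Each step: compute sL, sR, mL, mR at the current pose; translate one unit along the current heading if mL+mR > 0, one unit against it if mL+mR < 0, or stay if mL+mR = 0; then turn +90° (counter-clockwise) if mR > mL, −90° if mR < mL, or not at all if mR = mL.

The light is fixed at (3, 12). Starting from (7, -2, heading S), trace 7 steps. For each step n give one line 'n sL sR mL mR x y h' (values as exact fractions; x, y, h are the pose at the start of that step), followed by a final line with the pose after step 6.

0 100/157 100/149 -400/23393 -30600/23393 7 -2 S
1 200/197 40/29 -1040/5713 -13680/5713 7 -1 W
2 50/29 25/17 125/986 -1575/493 8 -1 N
3 200/233 200/289 5600/67337 -104400/67337 8 -2 E
4 100/157 100/149 -400/23393 -30600/23393 7 -2 S
5 200/197 40/29 -1040/5713 -13680/5713 7 -1 W
6 50/29 25/17 125/986 -1575/493 8 -1 N
final 8 -2 E

n=0: pose=(7,-2,S); sL=100/157, sR=100/149; mL=-400/23393, mR=-30600/23393; mL+mR=-31000/23393 → advance -1; mR−mL=-30200/23393 → turn -1·90°
n=1: pose=(7,-1,W); sL=200/197, sR=40/29; mL=-1040/5713, mR=-13680/5713; mL+mR=-14720/5713 → advance -1; mR−mL=-12640/5713 → turn -1·90°
n=2: pose=(8,-1,N); sL=50/29, sR=25/17; mL=125/986, mR=-1575/493; mL+mR=-3025/986 → advance -1; mR−mL=-3275/986 → turn -1·90°
n=3: pose=(8,-2,E); sL=200/233, sR=200/289; mL=5600/67337, mR=-104400/67337; mL+mR=-98800/67337 → advance -1; mR−mL=-110000/67337 → turn -1·90°
n=4: pose=(7,-2,S); sL=100/157, sR=100/149; mL=-400/23393, mR=-30600/23393; mL+mR=-31000/23393 → advance -1; mR−mL=-30200/23393 → turn -1·90°
n=5: pose=(7,-1,W); sL=200/197, sR=40/29; mL=-1040/5713, mR=-13680/5713; mL+mR=-14720/5713 → advance -1; mR−mL=-12640/5713 → turn -1·90°
n=6: pose=(8,-1,N); sL=50/29, sR=25/17; mL=125/986, mR=-1575/493; mL+mR=-3025/986 → advance -1; mR−mL=-3275/986 → turn -1·90°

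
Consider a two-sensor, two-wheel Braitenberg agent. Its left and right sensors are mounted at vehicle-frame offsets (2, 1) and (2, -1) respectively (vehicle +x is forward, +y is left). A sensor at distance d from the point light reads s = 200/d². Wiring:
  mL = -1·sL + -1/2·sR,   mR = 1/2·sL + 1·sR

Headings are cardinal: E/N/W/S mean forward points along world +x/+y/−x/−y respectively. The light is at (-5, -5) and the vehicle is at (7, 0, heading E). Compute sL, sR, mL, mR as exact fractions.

25/29 50/53 -2050/1537 4225/3074

left sensor world pos  = (9, 1); dL² = 232
right sensor world pos = (9, -1); dR² = 212
sL = 200/232 = 25/29
sR = 200/212 = 50/53
mL = -1·sL + -1/2·sR = -2050/1537
mR = 1/2·sL + 1·sR = 4225/3074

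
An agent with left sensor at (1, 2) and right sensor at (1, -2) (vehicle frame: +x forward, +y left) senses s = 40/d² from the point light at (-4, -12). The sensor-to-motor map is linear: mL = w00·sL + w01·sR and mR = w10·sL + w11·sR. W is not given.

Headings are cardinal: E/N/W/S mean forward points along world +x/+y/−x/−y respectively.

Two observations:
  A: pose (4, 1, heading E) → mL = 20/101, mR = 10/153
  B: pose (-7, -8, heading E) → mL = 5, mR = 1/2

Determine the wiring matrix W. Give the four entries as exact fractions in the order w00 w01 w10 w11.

0 1 1/2 0

obs A: pose=(4,1,E) → sL=20/153, sR=20/101, mL=20/101, mR=10/153
obs B: pose=(-7,-8,E) → sL=1, sR=5, mL=5, mR=1/2
sensor matrix S = [[20/153, 20/101], [1, 5]]; det S = 7040/15453
solve [mL_A; mL_B] = S·[w00; w01] and [mR_A; mR_B] = S·[w10; w11]:
  w00 = 0, w01 = 1, w10 = 1/2, w11 = 0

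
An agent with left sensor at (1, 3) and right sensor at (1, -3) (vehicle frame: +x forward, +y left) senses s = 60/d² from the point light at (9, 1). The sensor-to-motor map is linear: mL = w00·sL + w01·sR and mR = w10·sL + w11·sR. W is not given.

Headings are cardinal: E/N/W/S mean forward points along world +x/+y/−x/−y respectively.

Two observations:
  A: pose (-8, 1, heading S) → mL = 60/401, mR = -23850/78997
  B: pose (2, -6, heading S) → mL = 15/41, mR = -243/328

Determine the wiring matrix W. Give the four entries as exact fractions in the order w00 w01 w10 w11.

obs A: pose=(-8,1,S) → sL=60/197, sR=60/401, mL=60/401, mR=-23850/78997
obs B: pose=(2,-6,S) → sL=3/4, sR=15/41, mL=15/41, mR=-243/328
sensor matrix S = [[60/197, 60/401], [3/4, 15/41]]; det S = -2565/3238877
solve [mL_A; mL_B] = S·[w00; w01] and [mR_A; mR_B] = S·[w10; w11]:
  w00 = 0, w01 = 1, w10 = -1/2, w11 = -1

0 1 -1/2 -1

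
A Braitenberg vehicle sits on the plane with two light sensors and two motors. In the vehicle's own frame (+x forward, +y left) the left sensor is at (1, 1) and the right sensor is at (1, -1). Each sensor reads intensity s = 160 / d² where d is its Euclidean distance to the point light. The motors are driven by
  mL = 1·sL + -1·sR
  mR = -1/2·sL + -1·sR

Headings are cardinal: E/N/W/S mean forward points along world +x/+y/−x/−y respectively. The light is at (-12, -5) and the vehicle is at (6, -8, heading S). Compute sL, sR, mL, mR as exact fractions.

160/377 32/61 -2304/22997 -16944/22997

left sensor world pos  = (7, -9); dL² = 377
right sensor world pos = (5, -9); dR² = 305
sL = 160/377 = 160/377
sR = 160/305 = 32/61
mL = 1·sL + -1·sR = -2304/22997
mR = -1/2·sL + -1·sR = -16944/22997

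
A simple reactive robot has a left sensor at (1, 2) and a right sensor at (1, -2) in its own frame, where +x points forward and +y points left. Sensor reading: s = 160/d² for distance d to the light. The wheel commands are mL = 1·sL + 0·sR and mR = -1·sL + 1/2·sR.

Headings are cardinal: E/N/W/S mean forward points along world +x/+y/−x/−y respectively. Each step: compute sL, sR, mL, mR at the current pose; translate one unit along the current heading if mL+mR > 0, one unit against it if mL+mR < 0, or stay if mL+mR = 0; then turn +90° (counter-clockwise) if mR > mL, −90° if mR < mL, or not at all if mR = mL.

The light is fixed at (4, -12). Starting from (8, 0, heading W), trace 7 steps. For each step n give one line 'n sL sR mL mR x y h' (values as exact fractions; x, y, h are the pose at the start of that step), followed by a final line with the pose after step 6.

0 160/109 32/41 160/109 -4816/4469 8 0 W
1 16/17 80/97 16/17 -872/1649 7 0 N
2 160/241 160/137 160/241 -2640/33017 7 1 E
3 8/9 40/37 8/9 -116/333 8 1 S
4 160/109 32/41 160/109 -4816/4469 8 0 W
5 16/17 80/97 16/17 -872/1649 7 0 N
6 160/241 160/137 160/241 -2640/33017 7 1 E
final 8 1 S

n=0: pose=(8,0,W); sL=160/109, sR=32/41; mL=160/109, mR=-4816/4469; mL+mR=16/41 → advance +1; mR−mL=-11376/4469 → turn -1·90°
n=1: pose=(7,0,N); sL=16/17, sR=80/97; mL=16/17, mR=-872/1649; mL+mR=40/97 → advance +1; mR−mL=-2424/1649 → turn -1·90°
n=2: pose=(7,1,E); sL=160/241, sR=160/137; mL=160/241, mR=-2640/33017; mL+mR=80/137 → advance +1; mR−mL=-24560/33017 → turn -1·90°
n=3: pose=(8,1,S); sL=8/9, sR=40/37; mL=8/9, mR=-116/333; mL+mR=20/37 → advance +1; mR−mL=-412/333 → turn -1·90°
n=4: pose=(8,0,W); sL=160/109, sR=32/41; mL=160/109, mR=-4816/4469; mL+mR=16/41 → advance +1; mR−mL=-11376/4469 → turn -1·90°
n=5: pose=(7,0,N); sL=16/17, sR=80/97; mL=16/17, mR=-872/1649; mL+mR=40/97 → advance +1; mR−mL=-2424/1649 → turn -1·90°
n=6: pose=(7,1,E); sL=160/241, sR=160/137; mL=160/241, mR=-2640/33017; mL+mR=80/137 → advance +1; mR−mL=-24560/33017 → turn -1·90°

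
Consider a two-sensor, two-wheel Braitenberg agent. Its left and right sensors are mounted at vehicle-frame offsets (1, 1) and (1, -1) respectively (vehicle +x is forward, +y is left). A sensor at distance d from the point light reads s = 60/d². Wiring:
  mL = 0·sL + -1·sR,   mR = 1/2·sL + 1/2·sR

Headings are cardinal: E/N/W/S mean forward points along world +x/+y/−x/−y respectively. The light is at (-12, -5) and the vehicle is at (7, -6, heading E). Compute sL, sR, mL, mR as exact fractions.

3/20 15/101 -15/101 603/4040

left sensor world pos  = (8, -5); dL² = 400
right sensor world pos = (8, -7); dR² = 404
sL = 60/400 = 3/20
sR = 60/404 = 15/101
mL = 0·sL + -1·sR = -15/101
mR = 1/2·sL + 1/2·sR = 603/4040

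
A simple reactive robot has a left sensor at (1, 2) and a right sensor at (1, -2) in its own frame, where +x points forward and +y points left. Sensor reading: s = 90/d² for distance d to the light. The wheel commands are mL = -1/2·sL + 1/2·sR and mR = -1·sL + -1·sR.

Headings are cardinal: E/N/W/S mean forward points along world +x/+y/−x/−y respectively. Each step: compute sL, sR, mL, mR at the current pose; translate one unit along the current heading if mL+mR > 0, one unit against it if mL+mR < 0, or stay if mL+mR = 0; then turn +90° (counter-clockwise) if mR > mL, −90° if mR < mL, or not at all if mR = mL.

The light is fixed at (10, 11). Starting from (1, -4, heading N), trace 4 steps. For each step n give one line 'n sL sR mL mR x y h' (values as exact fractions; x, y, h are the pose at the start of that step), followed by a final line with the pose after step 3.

n=0: pose=(1,-4,N); sL=90/317, sR=18/49; mL=648/15533, mR=-10116/15533; mL+mR=-9468/15533 → advance -1; mR−mL=-10764/15533 → turn -1·90°
n=1: pose=(1,-5,E); sL=9/26, sR=45/194; mL=-72/1261, mR=-729/1261; mL+mR=-801/1261 → advance -1; mR−mL=-657/1261 → turn -1·90°
n=2: pose=(0,-5,S); sL=90/353, sR=90/433; mL=-3600/152849, mR=-70740/152849; mL+mR=-74340/152849 → advance -1; mR−mL=-67140/152849 → turn -1·90°
n=3: pose=(0,-4,W); sL=9/41, sR=9/29; mL=54/1189, mR=-630/1189; mL+mR=-576/1189 → advance -1; mR−mL=-684/1189 → turn -1·90°

0 90/317 18/49 648/15533 -10116/15533 1 -4 N
1 9/26 45/194 -72/1261 -729/1261 1 -5 E
2 90/353 90/433 -3600/152849 -70740/152849 0 -5 S
3 9/41 9/29 54/1189 -630/1189 0 -4 W
final 1 -4 N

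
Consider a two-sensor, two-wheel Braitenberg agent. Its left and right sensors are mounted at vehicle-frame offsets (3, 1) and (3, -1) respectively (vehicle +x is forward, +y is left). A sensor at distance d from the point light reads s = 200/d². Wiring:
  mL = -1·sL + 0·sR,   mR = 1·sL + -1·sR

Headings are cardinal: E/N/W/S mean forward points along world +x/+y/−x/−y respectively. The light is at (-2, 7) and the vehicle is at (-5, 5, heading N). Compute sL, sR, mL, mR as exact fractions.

200/17 40 -200/17 -480/17

left sensor world pos  = (-6, 8); dL² = 17
right sensor world pos = (-4, 8); dR² = 5
sL = 200/17 = 200/17
sR = 200/5 = 40
mL = -1·sL + 0·sR = -200/17
mR = 1·sL + -1·sR = -480/17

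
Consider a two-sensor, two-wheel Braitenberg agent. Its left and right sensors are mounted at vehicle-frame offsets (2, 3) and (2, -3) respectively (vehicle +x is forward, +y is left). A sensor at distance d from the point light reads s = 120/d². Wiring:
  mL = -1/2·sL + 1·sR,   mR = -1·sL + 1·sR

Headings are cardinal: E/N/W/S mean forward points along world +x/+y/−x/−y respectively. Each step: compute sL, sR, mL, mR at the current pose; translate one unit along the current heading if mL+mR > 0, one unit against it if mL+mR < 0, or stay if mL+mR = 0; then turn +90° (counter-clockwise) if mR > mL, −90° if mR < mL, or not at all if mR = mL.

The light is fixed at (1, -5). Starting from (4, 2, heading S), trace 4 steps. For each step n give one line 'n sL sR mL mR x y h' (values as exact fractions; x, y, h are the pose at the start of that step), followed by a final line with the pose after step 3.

n=0: pose=(4,2,S); sL=120/61, sR=24/5; mL=1164/305, mR=864/305; mL+mR=2028/305 → advance +1; mR−mL=-60/61 → turn -1·90°
n=1: pose=(4,1,W); sL=12, sR=60/41; mL=-186/41, mR=-432/41; mL+mR=-618/41 → advance -1; mR−mL=-6 → turn -1·90°
n=2: pose=(5,1,N); sL=24/13, sR=120/113; mL=204/1469, mR=-1152/1469; mL+mR=-948/1469 → advance -1; mR−mL=-12/13 → turn -1·90°
n=3: pose=(5,0,E); sL=6/5, sR=3; mL=12/5, mR=9/5; mL+mR=21/5 → advance +1; mR−mL=-3/5 → turn -1·90°

0 120/61 24/5 1164/305 864/305 4 2 S
1 12 60/41 -186/41 -432/41 4 1 W
2 24/13 120/113 204/1469 -1152/1469 5 1 N
3 6/5 3 12/5 9/5 5 0 E
final 6 0 S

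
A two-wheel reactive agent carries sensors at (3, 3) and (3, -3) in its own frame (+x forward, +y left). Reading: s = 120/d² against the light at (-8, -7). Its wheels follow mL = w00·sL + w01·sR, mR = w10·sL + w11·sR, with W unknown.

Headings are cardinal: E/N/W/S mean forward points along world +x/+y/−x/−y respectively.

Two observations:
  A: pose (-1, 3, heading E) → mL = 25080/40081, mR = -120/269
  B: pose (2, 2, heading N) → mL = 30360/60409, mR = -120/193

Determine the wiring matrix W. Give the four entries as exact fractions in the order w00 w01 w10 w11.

obs A: pose=(-1,3,E) → sL=120/269, sR=120/149, mL=25080/40081, mR=-120/269
obs B: pose=(2,2,N) → sL=120/193, sR=120/313, mL=30360/60409, mR=-120/193
sensor matrix S = [[120/269, 120/149], [120/193, 120/313]]; det S = -798336000/2421253129
solve [mL_A; mL_B] = S·[w00; w01] and [mR_A; mR_B] = S·[w10; w11]:
  w00 = 1/2, w01 = 1/2, w10 = -1, w11 = 0

1/2 1/2 -1 0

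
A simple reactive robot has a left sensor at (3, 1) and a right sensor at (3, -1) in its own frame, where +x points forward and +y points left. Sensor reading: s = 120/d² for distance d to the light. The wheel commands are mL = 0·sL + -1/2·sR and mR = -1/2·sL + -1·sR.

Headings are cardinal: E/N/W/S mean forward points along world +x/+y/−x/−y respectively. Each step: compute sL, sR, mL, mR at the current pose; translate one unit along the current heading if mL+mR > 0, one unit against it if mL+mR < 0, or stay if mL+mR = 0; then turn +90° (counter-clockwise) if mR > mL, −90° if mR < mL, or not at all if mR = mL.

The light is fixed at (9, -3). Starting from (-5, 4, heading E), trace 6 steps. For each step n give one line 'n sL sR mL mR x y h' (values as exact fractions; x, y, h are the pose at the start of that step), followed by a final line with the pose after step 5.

0 24/37 120/157 -60/157 -6324/5809 -5 4 E
1 30/53 15/34 -15/68 -1305/1802 -6 4 S
2 120/373 8/27 -4/27 -4604/10071 -6 5 W
3 60/173 12/29 -6/29 -2946/5017 -5 5 N
4 24/37 120/157 -60/157 -6324/5809 -5 4 E
5 30/53 15/34 -15/68 -1305/1802 -6 4 S
final -6 5 W

n=0: pose=(-5,4,E); sL=24/37, sR=120/157; mL=-60/157, mR=-6324/5809; mL+mR=-8544/5809 → advance -1; mR−mL=-4104/5809 → turn -1·90°
n=1: pose=(-6,4,S); sL=30/53, sR=15/34; mL=-15/68, mR=-1305/1802; mL+mR=-3405/3604 → advance -1; mR−mL=-1815/3604 → turn -1·90°
n=2: pose=(-6,5,W); sL=120/373, sR=8/27; mL=-4/27, mR=-4604/10071; mL+mR=-2032/3357 → advance -1; mR−mL=-3112/10071 → turn -1·90°
n=3: pose=(-5,5,N); sL=60/173, sR=12/29; mL=-6/29, mR=-2946/5017; mL+mR=-3984/5017 → advance -1; mR−mL=-1908/5017 → turn -1·90°
n=4: pose=(-5,4,E); sL=24/37, sR=120/157; mL=-60/157, mR=-6324/5809; mL+mR=-8544/5809 → advance -1; mR−mL=-4104/5809 → turn -1·90°
n=5: pose=(-6,4,S); sL=30/53, sR=15/34; mL=-15/68, mR=-1305/1802; mL+mR=-3405/3604 → advance -1; mR−mL=-1815/3604 → turn -1·90°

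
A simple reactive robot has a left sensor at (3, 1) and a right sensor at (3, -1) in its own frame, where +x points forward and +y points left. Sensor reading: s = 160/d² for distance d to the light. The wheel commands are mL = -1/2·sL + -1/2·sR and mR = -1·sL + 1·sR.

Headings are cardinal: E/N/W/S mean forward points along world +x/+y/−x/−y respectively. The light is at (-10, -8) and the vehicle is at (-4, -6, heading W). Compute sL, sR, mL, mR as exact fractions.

left sensor world pos  = (-7, -7); dL² = 10
right sensor world pos = (-7, -5); dR² = 18
sL = 160/10 = 16
sR = 160/18 = 80/9
mL = -1/2·sL + -1/2·sR = -112/9
mR = -1·sL + 1·sR = -64/9

16 80/9 -112/9 -64/9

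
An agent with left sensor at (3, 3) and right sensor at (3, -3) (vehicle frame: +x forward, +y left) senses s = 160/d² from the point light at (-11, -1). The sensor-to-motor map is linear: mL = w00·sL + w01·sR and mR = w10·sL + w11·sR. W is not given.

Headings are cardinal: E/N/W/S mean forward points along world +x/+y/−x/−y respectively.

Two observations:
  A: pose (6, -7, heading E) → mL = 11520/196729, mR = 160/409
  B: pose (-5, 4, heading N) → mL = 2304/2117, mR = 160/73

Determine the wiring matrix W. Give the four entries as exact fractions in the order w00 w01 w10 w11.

obs A: pose=(6,-7,E) → sL=160/409, sR=160/481, mL=11520/196729, mR=160/409
obs B: pose=(-5,4,N) → sL=160/73, sR=32/29, mL=2304/2117, mR=160/73
sensor matrix S = [[160/409, 160/481], [160/73, 32/29]]; det S = -123863040/416475293
solve [mL_A; mL_B] = S·[w00; w01] and [mR_A; mR_B] = S·[w10; w11]:
  w00 = 1, w01 = -1, w10 = 1, w11 = 0

1 -1 1 0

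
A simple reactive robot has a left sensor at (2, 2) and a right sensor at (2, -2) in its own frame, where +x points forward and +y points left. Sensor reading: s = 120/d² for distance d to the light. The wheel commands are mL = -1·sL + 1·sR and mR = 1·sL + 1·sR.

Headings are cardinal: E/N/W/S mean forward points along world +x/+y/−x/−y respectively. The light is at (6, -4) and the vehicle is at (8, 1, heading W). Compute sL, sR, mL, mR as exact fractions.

40/3 120/49 -1600/147 2320/147

left sensor world pos  = (6, -1); dL² = 9
right sensor world pos = (6, 3); dR² = 49
sL = 120/9 = 40/3
sR = 120/49 = 120/49
mL = -1·sL + 1·sR = -1600/147
mR = 1·sL + 1·sR = 2320/147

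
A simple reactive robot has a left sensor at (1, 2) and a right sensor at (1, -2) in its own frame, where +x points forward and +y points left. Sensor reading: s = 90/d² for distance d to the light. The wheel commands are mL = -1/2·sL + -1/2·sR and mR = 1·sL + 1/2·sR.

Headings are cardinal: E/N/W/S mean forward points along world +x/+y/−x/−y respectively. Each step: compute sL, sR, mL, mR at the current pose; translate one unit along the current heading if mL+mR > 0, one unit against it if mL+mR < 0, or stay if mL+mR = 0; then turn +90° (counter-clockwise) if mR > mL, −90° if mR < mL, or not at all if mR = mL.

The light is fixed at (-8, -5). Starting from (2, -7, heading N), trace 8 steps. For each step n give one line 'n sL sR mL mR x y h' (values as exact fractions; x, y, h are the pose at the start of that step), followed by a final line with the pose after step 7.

0 18/13 18/29 -378/377 639/377 2 -7 N
1 1 45/41 -43/41 127/82 2 -6 W
2 18/25 90/53 -1602/1325 2079/1325 1 -6 S
3 9/10 45/58 -243/290 747/580 1 -7 E
4 18/13 18/29 -378/377 639/377 2 -7 N
5 1 45/41 -43/41 127/82 2 -6 W
6 18/25 90/53 -1602/1325 2079/1325 1 -6 S
7 9/10 45/58 -243/290 747/580 1 -7 E
final 2 -7 N

n=0: pose=(2,-7,N); sL=18/13, sR=18/29; mL=-378/377, mR=639/377; mL+mR=9/13 → advance +1; mR−mL=1017/377 → turn +1·90°
n=1: pose=(2,-6,W); sL=1, sR=45/41; mL=-43/41, mR=127/82; mL+mR=1/2 → advance +1; mR−mL=213/82 → turn +1·90°
n=2: pose=(1,-6,S); sL=18/25, sR=90/53; mL=-1602/1325, mR=2079/1325; mL+mR=9/25 → advance +1; mR−mL=3681/1325 → turn +1·90°
n=3: pose=(1,-7,E); sL=9/10, sR=45/58; mL=-243/290, mR=747/580; mL+mR=9/20 → advance +1; mR−mL=1233/580 → turn +1·90°
n=4: pose=(2,-7,N); sL=18/13, sR=18/29; mL=-378/377, mR=639/377; mL+mR=9/13 → advance +1; mR−mL=1017/377 → turn +1·90°
n=5: pose=(2,-6,W); sL=1, sR=45/41; mL=-43/41, mR=127/82; mL+mR=1/2 → advance +1; mR−mL=213/82 → turn +1·90°
n=6: pose=(1,-6,S); sL=18/25, sR=90/53; mL=-1602/1325, mR=2079/1325; mL+mR=9/25 → advance +1; mR−mL=3681/1325 → turn +1·90°
n=7: pose=(1,-7,E); sL=9/10, sR=45/58; mL=-243/290, mR=747/580; mL+mR=9/20 → advance +1; mR−mL=1233/580 → turn +1·90°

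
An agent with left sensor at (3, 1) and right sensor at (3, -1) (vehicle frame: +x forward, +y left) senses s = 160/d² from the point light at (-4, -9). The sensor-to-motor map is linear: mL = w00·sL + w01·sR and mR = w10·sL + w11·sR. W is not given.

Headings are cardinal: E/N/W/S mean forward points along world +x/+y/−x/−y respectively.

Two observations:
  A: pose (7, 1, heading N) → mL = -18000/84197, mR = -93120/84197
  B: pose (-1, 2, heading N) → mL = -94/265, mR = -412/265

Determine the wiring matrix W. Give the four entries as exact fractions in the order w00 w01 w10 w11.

obs A: pose=(7,1,N) → sL=160/269, sR=160/313, mL=-18000/84197, mR=-93120/84197
obs B: pose=(-1,2,N) → sL=4/5, sR=40/53, mL=-94/265, mR=-412/265
sensor matrix S = [[160/269, 160/313], [4/5, 40/53]]; det S = 178304/4462441
solve [mL_A; mL_B] = S·[w00; w01] and [mR_A; mR_B] = S·[w10; w11]:
  w00 = 1/2, w01 = -1, w10 = -1, w11 = -1

1/2 -1 -1 -1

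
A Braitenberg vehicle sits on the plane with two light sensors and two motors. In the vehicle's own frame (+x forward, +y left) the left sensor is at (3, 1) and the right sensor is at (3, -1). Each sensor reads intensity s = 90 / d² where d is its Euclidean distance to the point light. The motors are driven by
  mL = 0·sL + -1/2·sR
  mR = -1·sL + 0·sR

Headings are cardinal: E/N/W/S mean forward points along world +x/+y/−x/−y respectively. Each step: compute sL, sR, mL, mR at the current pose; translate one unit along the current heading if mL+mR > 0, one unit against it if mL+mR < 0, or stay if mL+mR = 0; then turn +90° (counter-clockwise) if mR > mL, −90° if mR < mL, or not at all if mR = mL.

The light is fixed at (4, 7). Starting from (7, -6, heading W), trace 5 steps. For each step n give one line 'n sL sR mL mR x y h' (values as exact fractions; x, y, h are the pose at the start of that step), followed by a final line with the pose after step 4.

0 45/98 5/8 -5/16 -45/98 7 -6 W
1 90/109 18/25 -9/25 -90/109 8 -6 N
2 45/109 45/137 -45/274 -45/109 8 -7 E
3 18/61 90/293 -45/293 -18/61 7 -7 S
4 45/98 5/8 -5/16 -45/98 7 -6 W
final 8 -6 N

n=0: pose=(7,-6,W); sL=45/98, sR=5/8; mL=-5/16, mR=-45/98; mL+mR=-605/784 → advance -1; mR−mL=-115/784 → turn -1·90°
n=1: pose=(8,-6,N); sL=90/109, sR=18/25; mL=-9/25, mR=-90/109; mL+mR=-3231/2725 → advance -1; mR−mL=-1269/2725 → turn -1·90°
n=2: pose=(8,-7,E); sL=45/109, sR=45/137; mL=-45/274, mR=-45/109; mL+mR=-17235/29866 → advance -1; mR−mL=-7425/29866 → turn -1·90°
n=3: pose=(7,-7,S); sL=18/61, sR=90/293; mL=-45/293, mR=-18/61; mL+mR=-8019/17873 → advance -1; mR−mL=-2529/17873 → turn -1·90°
n=4: pose=(7,-6,W); sL=45/98, sR=5/8; mL=-5/16, mR=-45/98; mL+mR=-605/784 → advance -1; mR−mL=-115/784 → turn -1·90°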